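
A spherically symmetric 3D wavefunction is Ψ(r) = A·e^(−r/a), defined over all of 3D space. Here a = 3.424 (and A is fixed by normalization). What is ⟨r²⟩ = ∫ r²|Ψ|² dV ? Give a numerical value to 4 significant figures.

The expectation value is the |Ψ|²-weighted average of r^2: ∫ r^2|Ψ|² 4πr² dr.
The ratio of the moment integral to the normalization integral gives ⟨r²⟩ = 3·a^2.
Putting a = 3.424 gives 35.171.

⟨r^2⟩ ≈ 35.17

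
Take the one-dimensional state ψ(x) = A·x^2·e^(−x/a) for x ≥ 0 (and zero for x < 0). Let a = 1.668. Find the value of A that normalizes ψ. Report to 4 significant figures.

A ≈ 0.3214

The normalization condition is ∫|ψ|² dx = 1 from 0 to ∞.
Recall ∫₀^∞ x^m e^(−x/β) dx = m!·β^(m+1), carrying out the integral gives A² · 3·a^5/4.
Hence A² = 1/[3·a^5/4].
Substituting a = 1.668 gives A² = 0.10327, so A = 0.32135.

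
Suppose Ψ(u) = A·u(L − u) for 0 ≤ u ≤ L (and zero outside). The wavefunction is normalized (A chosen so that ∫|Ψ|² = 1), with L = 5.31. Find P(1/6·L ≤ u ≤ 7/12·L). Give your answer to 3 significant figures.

The probability is P = ∫ |Ψ|² du over [1/6·L, 7/12·L].
The normalization integral ∫|Ψ|²du over the whole domain equals L^5/30·A², and A² cancels in the ratio.
In terms of t = u/L (A² and the length scale cancel between numerator and denominator), P = [∫_{1/6}^{7/12} t^2·(1 - t)^2 dt] / [∫_{0}^{1} t^2·(1 - t)^2 dt].
An antiderivative of t^2·(1 - t)^2 is t^3·(6·t^2 - 15·t + 10)/30; evaluating from 1/6 to 7/12 gives ≈ 0.020596, while the full integral is 1/30.
The result is P = 0.6179.

P ≈ 0.618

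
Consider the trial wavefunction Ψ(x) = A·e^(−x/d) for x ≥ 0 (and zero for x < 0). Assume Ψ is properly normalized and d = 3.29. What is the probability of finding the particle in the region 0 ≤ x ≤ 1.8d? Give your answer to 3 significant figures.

P ≈ 0.973

|Ψ|² is the probability density, so P = ∫_{0}^{1.8d} |Ψ|² dx.
Since A² = 1/(d/2), this is the region integral divided by the full normalization integral.
Substituting u = x/d, A² and the length scale cancel in the ratio: P = ∫_{0}^{1.8} e^(-2·u) du / ∫_{0}^{∞} e^(-2·u) du.
With ∫ e^(-2·u) du = -e^(-2·u)/2 + C, the region integral is 1/2 - e^(-18/5)/2 and the full one is 1/2.
Evaluating gives P = 0.9727.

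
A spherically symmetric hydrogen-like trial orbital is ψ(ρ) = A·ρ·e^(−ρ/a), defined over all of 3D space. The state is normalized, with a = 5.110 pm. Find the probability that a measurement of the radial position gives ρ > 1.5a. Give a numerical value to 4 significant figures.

With dV = 4πρ²dρ, the probability is ∫|ψ|² dV over ρ > 1.5a.
Normalization gives A² = 1/(3·π·a^5).
Let u = ρ/a; then A², 4π and the length scale all cancel, so P = ∫_{1.5}^{∞} u^4·e^(-2·u) du ÷ ∫_{0}^{∞} u^4·e^(-2·u) du.
An antiderivative of u^4·e^(-2·u) is -(u^4/2 + u^3 + 3·u^2/2 + 3·u/2 + 3/4)·e^(-2·u); evaluating from 1.5 to ∞ gives 393·e^(-3)/32, while the full integral is 3/4.
Taking the ratio yields P = 0.81526.

P ≈ 0.8153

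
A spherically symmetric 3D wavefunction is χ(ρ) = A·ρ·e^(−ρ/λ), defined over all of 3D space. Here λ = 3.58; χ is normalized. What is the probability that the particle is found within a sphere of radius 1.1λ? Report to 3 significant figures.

P ≈ 0.0725

With dV = 4πρ²dρ, the probability is ∫|χ|² dV over ρ ≤ 1.1λ.
The full normalization integral is A²·[3·π·λ^5] = 1, fixing A².
In terms of u = ρ/λ (A², 4π and the length scale all cancel between numerator and denominator), P = [∫_{0}^{1.1} u^4·e^(-2·u) du] / [∫_{0}^{∞} u^4·e^(-2·u) du].
An antiderivative of u^4·e^(-2·u) is -(u^4/2 + u^3 + 3·u^2/2 + 3·u/2 + 3/4)·e^(-2·u); evaluating from 0 to 1.1 gives ≈ 0.054372, while the full integral is 3/4.
This evaluates to P = 0.07250.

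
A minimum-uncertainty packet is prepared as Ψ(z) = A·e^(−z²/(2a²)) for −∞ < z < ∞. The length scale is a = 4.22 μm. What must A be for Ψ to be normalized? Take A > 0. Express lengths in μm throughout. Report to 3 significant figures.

Normalization requires ∫|Ψ|² dz = 1, integrated from −∞ to ∞.
With ∫_{−∞}^{∞} z^(2m) e^(−αz²) dz = (2m−1)!!·√π / (2^m α^(m+1/2)), ∫|Ψ|² dz = A²·(√(π)·a).
With a = 4.22: A² = 0.1337 and A = 0.3656.

A ≈ 0.366 μm^(-1/2)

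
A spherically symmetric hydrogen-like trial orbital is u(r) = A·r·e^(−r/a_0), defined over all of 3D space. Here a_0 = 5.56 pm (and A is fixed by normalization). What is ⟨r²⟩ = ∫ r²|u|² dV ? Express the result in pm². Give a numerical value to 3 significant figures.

⟨r^2⟩ ≈ 232 pm^2

⟨r²⟩ = ∫ r^2 |u|² 4πr² dr over the full domain.
Recall ∫₀^∞ r^m e^(−r/β) dr = m!·β^(m+1), since the A² factors cancel between numerator and denominator, ⟨r²⟩ = 15·a_0^2/2.
Putting a_0 = 5.56 gives 231.9.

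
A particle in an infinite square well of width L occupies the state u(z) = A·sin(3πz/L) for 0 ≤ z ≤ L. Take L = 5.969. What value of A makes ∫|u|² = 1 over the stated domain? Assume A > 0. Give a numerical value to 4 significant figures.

Require ∫ |u|² dz = 1 over the whole domain.
∫|u|² dz = A²·(L/2).
Plugging in L = 5.969 yields A = 0.57885.

A ≈ 0.5788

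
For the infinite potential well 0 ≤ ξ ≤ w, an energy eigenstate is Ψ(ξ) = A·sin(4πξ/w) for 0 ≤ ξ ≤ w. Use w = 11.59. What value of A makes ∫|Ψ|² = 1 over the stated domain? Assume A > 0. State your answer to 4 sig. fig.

A ≈ 0.4154

The normalization condition is ∫|Ψ|² dξ = 1 from 0 to w.
∫|Ψ|² dξ = A²·(w/2).
Hence A² = 1/[w/2].
With w = 11.59: A² = 0.17256 and A = 0.41541.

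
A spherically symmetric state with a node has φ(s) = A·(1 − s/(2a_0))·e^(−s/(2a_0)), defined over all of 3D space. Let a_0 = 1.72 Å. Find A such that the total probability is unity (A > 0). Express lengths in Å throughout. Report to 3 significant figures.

A ≈ 0.0884 Å^(-3/2)

We need A² ∫|f|² 4πs² ds = 1, taking the integral from 0 to ∞.
In 3D with spherical symmetry the volume element is 4πs² ds.
Using ∫₀^∞ sⁿ e^(−αs) ds = n!/αⁿ⁺¹, ∫|φ|² 4πs² ds = A²·(8·π·a_0^3).
Hence A² = 1/[8·π·a_0^3].
Plugging in a_0 = 1.72 yields A = 0.08843.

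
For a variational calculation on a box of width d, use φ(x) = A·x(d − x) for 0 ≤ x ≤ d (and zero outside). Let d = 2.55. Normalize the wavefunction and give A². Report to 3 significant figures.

Require ∫ |φ|² dx = 1 over the whole domain.
Expanding the polynomial and integrating term by term, with φ = A·x(d − x), the integral evaluates to A²·[d^5/30].
So A² = (d^5/30)^(−1).
Plugging in d = 2.55 yields A = 0.5275.

A^2 ≈ 0.278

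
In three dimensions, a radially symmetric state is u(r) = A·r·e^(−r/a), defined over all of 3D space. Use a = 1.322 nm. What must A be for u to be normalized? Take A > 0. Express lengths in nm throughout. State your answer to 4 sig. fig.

Normalization requires ∫|u|² 4πr² dr = 1, integrated from 0 to ∞.
(Spherical symmetry: dV = 4πr² dr.)
The integral (without the A² prefactor) comes out to 3·π·a^5.
Hence A² = 1/[3·π·a^5].
Substituting a = 1.322 gives A² = 0.026277, so A = 0.16210.

A ≈ 0.1621 nm^(-5/2)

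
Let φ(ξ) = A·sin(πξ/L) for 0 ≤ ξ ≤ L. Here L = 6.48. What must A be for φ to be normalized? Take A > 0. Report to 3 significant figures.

We need A² ∫|f|² dξ = 1, taking the integral from 0 to L.
With φ = A·sin(πξ/L), the integral evaluates to A²·[L/2].
So A² = (L/2)^(−1).
Substituting L = 6.48 gives A² = 0.3086, so A = 0.5556.

A ≈ 0.556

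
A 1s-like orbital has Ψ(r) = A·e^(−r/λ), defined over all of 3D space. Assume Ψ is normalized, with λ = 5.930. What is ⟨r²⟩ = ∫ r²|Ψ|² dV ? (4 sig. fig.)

⟨r^2⟩ ≈ 105.5

The expectation value is the |Ψ|²-weighted average of r^2: ∫ r^2|Ψ|² 4πr² dr.
Recall ∫₀^∞ r^m e^(−r/β) dr = m!·β^(m+1), the ratio of the moment integral to the normalization integral gives ⟨r²⟩ = 3·λ^2.
Putting λ = 5.930 gives 105.49.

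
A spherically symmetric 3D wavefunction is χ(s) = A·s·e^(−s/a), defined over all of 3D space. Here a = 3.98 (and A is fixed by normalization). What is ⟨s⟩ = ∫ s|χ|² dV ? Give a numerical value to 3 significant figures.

By definition ⟨s⟩ = ∫ s |χ(s)|² 4πs² ds.
Using ∫₀^∞ sⁿ e^(−αs) ds = n!/αⁿ⁺¹, since the A² factors cancel between numerator and denominator, ⟨s⟩ = 5·a/2.
With a = 3.98, ⟨s⟩ = 9.950.

⟨s⟩ ≈ 9.95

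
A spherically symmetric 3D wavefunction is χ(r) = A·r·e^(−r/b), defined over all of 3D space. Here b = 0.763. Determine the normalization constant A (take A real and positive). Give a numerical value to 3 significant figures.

We need A² ∫|f|² 4πr² dr = 1, taking the integral from 0 to ∞.
Carrying out the integral gives A² · 3·π·b^5.
Hence A² = 1/[3·π·b^5].
Substituting b = 0.763 gives A² = 0.4103, so A = 0.6406.

A ≈ 0.641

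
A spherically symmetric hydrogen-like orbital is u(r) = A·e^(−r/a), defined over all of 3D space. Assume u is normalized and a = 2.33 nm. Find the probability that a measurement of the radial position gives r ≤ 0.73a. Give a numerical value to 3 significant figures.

P ≈ 0.181

P = ∫ |u|² 4πr² dr over r ≤ 0.73a.
The full normalization integral is A²·[π·a^3] = 1, fixing A².
Substituting t = r/a, A², 4π and the length scale all cancel in the ratio: P = ∫_{0}^{0.73} t^2·e^(-2·t) dt / ∫_{0}^{∞} t^2·e^(-2·t) dt.
An antiderivative of t^2·e^(-2·t) is -(2·t^2 + 2·t + 1)·e^(-2·t)/4; evaluating from 0 to 0.73 gives ≈ 0.045295, while the full integral is 1/4.
Taking the ratio yields P = 0.1812.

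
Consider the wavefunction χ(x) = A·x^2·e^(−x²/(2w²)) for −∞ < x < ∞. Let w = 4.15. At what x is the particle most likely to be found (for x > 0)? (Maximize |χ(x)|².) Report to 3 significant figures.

x ≈ 5.87

The maximum of |χ(x)|² occurs where its derivative vanishes.
This gives x = √(2)·w.
With w = 4.15, the value of x > 0 at which the probability density is greatest is 5.869.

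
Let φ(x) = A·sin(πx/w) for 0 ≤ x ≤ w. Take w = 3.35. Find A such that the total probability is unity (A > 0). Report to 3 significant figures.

A ≈ 0.773

Normalization requires ∫|φ|² dx = 1, integrated from 0 to w.
The integral (without the A² prefactor) comes out to w/2.
So A² = (w/2)^(−1).
Substituting w = 3.35 gives A² = 0.5970, so A = 0.7727.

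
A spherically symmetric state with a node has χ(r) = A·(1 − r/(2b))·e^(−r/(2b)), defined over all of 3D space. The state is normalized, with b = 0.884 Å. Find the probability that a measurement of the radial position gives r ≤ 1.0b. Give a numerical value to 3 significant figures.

P ≈ 0.0343

P = ∫ |χ|² 4πr² dr over r ≤ 1.0b.
The full normalization integral is A²·[8·π·b^3] = 1, fixing A².
In terms of u = r/b (A², 4π and the length scale all cancel between numerator and denominator), P = [∫_{0}^{1.0} u^2·(1 - u/2)^2·e^(-u) du] / [∫_{0}^{∞} u^2·(1 - u/2)^2·e^(-u) du].
With ∫ u^2·(1 - u/2)^2·e^(-u) du = -(u^4/4 + u^2 + 2·u + 2)·e^(-u) + C, the region integral is 2 - 21·e^(-1)/4 and the full one is 2.
This evaluates to P = 0.03432.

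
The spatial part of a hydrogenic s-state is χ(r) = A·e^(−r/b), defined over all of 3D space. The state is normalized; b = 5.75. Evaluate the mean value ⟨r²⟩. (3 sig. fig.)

⟨r²⟩ = ∫ r^2 |χ|² 4πr² dr over the full domain.
Evaluating both integrals, ⟨r²⟩ = 3·b^2.
With b = 5.75, ⟨r^2⟩ = 99.19.

⟨r^2⟩ ≈ 99.2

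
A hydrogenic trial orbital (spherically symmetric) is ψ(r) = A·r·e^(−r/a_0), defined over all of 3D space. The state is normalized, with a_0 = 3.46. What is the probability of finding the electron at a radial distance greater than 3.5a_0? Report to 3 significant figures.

P = ∫ |ψ|² 4πr² dr over r > 3.5a_0.
A² is fixed by ∫₀^∞ 4πr²|ψ|² dr = 1, i.e. A² = (3·π·a_0^5)^(−1).
In terms of u = r/a_0 (A², 4π and the length scale all cancel between numerator and denominator), P = [∫_{3.5}^{∞} u^4·e^(-2·u) du] / [∫_{0}^{∞} u^4·e^(-2·u) du].
An antiderivative of u^4·e^(-2·u) is -(u^4/2 + u^3 + 3·u^2/2 + 3·u/2 + 3/4)·e^(-2·u); evaluating from 3.5 to ∞ gives 4553·e^(-7)/32, while the full integral is 3/4.
This evaluates to P = 0.1730.

P ≈ 0.173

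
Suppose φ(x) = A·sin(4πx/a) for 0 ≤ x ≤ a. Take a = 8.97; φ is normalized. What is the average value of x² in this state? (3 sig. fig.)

By definition ⟨x²⟩ = ∫ x^2 |φ(x)|² dx.
Using sin²θ = (1 − cos 2θ)/2, evaluating both integrals, ⟨x²⟩ = -a^2/(32·π^2) + a^2/3.
Putting a = 8.97 gives 26.57.

⟨x^2⟩ ≈ 26.6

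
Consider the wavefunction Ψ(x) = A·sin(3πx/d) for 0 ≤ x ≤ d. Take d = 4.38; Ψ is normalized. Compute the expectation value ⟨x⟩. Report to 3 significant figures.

The expectation value is the |Ψ|²-weighted average of x: ∫ x|Ψ|² dx.
With ∫₀^d sin²(nπx/d) dx = d/2, since the A² factors cancel between numerator and denominator, ⟨x⟩ = d/2.
With d = 4.38, ⟨x⟩ = 2.190.

⟨x⟩ ≈ 2.19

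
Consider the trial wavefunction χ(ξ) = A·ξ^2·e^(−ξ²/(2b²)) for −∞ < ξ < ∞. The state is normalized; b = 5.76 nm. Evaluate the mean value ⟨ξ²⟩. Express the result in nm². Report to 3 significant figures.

⟨ξ²⟩ = ∫ ξ^2 |χ|² dξ over the full domain.
Since the A² factors cancel between numerator and denominator, ⟨ξ²⟩ = 5·b^2/2.
With b = 5.76, ⟨ξ^2⟩ = 82.94.

⟨ξ^2⟩ ≈ 82.9 nm^2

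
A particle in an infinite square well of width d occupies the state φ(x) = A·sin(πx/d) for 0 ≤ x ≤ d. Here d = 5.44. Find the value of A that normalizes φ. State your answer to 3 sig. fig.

We need A² ∫|f|² dx = 1, taking the integral from 0 to d.
With φ = A·sin(πx/d), the integral evaluates to A²·[d/2].
So A² = (d/2)^(−1).
With d = 5.44: A² = 0.3676 and A = 0.6063.

A ≈ 0.606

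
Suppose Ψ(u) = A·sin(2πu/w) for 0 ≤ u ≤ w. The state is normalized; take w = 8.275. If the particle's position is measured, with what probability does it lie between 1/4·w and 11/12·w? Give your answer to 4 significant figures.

|Ψ|² is the probability density, so P = ∫_{1/4·w}^{11/12·w} |Ψ|² du.
With A² fixed by ∫|Ψ|² = 1, i.e. A² = (w/2)^(−1), substitute and integrate.
In terms of t = u/w (A² and the length scale cancel between numerator and denominator), P = [∫_{1/4}^{11/12} sin(2·π·t)^2 dt] / [∫_{0}^{1} sin(2·π·t)^2 dt].
Using ∫ sin(2·π·t)^2 dt = t/2 - sin(4·π·t)/(8·π), the numerator is √(3)/(16·π) + 1/3 and the denominator is 1/2.
Evaluating gives P = √(3)/(8·π) + 2/3.

P ≈ 0.7356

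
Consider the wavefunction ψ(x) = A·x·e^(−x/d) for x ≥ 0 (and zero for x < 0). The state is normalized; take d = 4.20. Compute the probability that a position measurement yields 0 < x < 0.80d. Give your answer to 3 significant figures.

|ψ|² is the probability density, so P = ∫_{0}^{0.80d} |ψ|² dx.
The normalization integral ∫|ψ|²dx over the whole domain equals d^3/4·A², and A² cancels in the ratio.
Let u = x/d; then A² and the length scale cancel, so P = ∫_{0}^{0.80} u^2·e^(-2·u) du ÷ ∫_{0}^{∞} u^2·e^(-2·u) du.
Using ∫ u^2·e^(-2·u) du = -(2·u^2 + 2·u + 1)·e^(-2·u)/4, the numerator is 1/4 - 97·e^(-8/5)/100 and the denominator is 1/4.
This works out to P = 0.2166.

P ≈ 0.217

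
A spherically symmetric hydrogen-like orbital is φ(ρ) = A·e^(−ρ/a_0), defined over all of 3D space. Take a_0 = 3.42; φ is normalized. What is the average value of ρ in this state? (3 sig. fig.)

⟨ρ⟩ ≈ 5.13

⟨ρ⟩ = ∫ ρ |φ|² 4πρ² dρ over the full domain.
The ratio of the moment integral to the normalization integral gives ⟨ρ⟩ = 3·a_0/2.
Putting a_0 = 3.42 gives 5.130.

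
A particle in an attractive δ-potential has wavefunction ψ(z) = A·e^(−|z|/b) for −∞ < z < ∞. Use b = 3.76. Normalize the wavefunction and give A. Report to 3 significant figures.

A ≈ 0.516

The normalization condition is ∫|ψ|² dz = 1 from −∞ to ∞.
∫|ψ|² dz = A²·(b).
So A² = (b)^(−1).
With b = 3.76: A² = 0.2660 and A = 0.5157.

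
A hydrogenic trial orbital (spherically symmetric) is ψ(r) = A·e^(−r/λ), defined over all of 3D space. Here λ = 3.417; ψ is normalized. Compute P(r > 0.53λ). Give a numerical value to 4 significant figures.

With dV = 4πr²dr, the probability is ∫|ψ|² dV over r > 0.53λ.
A² is fixed by ∫₀^∞ 4πr²|ψ|² dr = 1, i.e. A² = (π·λ^3)^(−1).
Let u = r/λ; then A², 4π and the length scale all cancel, so P = ∫_{0.53}^{∞} u^2·e^(-2·u) du ÷ ∫_{0}^{∞} u^2·e^(-2·u) du.
With ∫ u^2·e^(-2·u) du = -(2·u^2 + 2·u + 1)·e^(-2·u)/4 + C, the region integral is ≈ 0.227084 and the full one is 1/4.
This evaluates to P = 0.90834.

P ≈ 0.9083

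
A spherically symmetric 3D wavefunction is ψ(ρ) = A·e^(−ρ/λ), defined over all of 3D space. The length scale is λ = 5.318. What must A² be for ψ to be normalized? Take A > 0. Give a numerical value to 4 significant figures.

Normalization requires ∫|ψ|² 4πρ² dρ = 1, integrated from 0 to ∞.
With ψ = A·e^(−ρ/λ), the integral evaluates to A²·[π·λ^3].
So A² = (π·λ^3)^(−1).
With λ = 5.318: A² = 0.0021164 and A = 0.046005.

A^2 ≈ 0.002116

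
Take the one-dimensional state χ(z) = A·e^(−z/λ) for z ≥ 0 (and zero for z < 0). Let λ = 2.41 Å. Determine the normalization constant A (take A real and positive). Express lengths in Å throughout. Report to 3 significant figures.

A ≈ 0.911 Å^(-1/2)

Require ∫ |χ|² dz = 1 over the whole domain.
With ∫₀^∞ z^0 e^(−αz) dz = 0!/α^1, carrying out the integral gives A² · λ/2.
So A² = (λ/2)^(−1).
Substituting λ = 2.41 gives A² = 0.8299, so A = 0.9110.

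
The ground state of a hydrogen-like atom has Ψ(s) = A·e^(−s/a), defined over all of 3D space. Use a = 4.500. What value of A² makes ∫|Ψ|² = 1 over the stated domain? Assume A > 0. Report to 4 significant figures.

Require ∫ |Ψ|² 4πs² ds = 1 over the whole domain.
(Spherical symmetry: dV = 4πs² ds.)
With Ψ = A·e^(−s/a), the integral evaluates to A²·[π·a^3].
Hence A² = 1/[π·a^3].
Substituting a = 4.500 gives A² = 0.0034931, so A = 0.059103.

A^2 ≈ 0.003493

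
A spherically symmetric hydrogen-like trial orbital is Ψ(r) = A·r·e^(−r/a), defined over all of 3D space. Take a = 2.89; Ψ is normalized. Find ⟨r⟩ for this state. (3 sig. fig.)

⟨r⟩ ≈ 7.23

The expectation value is the |Ψ|²-weighted average of r: ∫ r|Ψ|² 4πr² dr.
Using ∫₀^∞ rⁿ e^(−αr) dr = n!/αⁿ⁺¹, evaluating both integrals, ⟨r⟩ = 5·a/2.
Putting a = 2.89 gives 7.225.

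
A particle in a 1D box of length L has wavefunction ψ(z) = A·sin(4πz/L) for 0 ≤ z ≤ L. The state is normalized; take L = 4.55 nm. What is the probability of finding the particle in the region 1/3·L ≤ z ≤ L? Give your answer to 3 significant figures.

The probability is P = ∫ |ψ|² dz over [1/3·L, L].
The normalization integral ∫|ψ|²dz over the whole domain equals L/2·A², and A² cancels in the ratio.
Let u = z/L; then A² and the length scale cancel, so P = ∫_{1/3}^{1} sin(4·π·u)^2 du ÷ ∫_{0}^{1} sin(4·π·u)^2 du.
An antiderivative of sin(4·π·u)^2 is u/2 - sin(4·π·u)·cos(4·π·u)/(8·π); evaluating from 1/3 to 1 gives √(3)/(32·π) + 1/3, while the full integral is 1/2.
Taking the ratio, P = √(3)/(16·π) + 2/3.

P ≈ 0.701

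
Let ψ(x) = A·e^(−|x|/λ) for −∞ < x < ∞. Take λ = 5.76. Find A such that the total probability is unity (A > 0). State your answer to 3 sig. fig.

A ≈ 0.417

We need A² ∫|f|² dx = 1, taking the integral from −∞ to ∞.
The integral (without the A² prefactor) comes out to λ.
Substituting λ = 5.76 gives A² = 0.1736, so A = 0.4167.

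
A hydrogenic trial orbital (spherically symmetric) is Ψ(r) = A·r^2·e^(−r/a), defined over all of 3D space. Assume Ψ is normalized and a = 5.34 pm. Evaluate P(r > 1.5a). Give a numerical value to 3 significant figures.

With dV = 4πr²dr, the probability is ∫|Ψ|² dV over r > 1.5a.
A² is fixed by ∫₀^∞ 4πr²|Ψ|² dr = 1, i.e. A² = (45·π·a^7/2)^(−1).
In terms of u = r/a (A², 4π and the length scale all cancel between numerator and denominator), P = [∫_{1.5}^{∞} u^6·e^(-2·u) du] / [∫_{0}^{∞} u^6·e^(-2·u) du].
An antiderivative of u^6·e^(-2·u) is -(4·u^6 + 12·u^5 + 30·u^4 + 60·u^3 + 90·u^2 + 90·u + 45)·e^(-2·u)/8; evaluating from 1.5 to ∞ gives ≈ 5.4365, while the full integral is 45/8.
The region integral divided by the full integral gives P = 0.9665.

P ≈ 0.966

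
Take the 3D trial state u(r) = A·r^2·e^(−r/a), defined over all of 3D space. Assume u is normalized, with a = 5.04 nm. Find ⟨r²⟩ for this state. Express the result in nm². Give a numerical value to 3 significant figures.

⟨r²⟩ = ∫ r^2 |u|² 4πr² dr over the full domain.
The ratio of the moment integral to the normalization integral gives ⟨r²⟩ = 14·a^2.
Putting a = 5.04 gives 355.6.

⟨r^2⟩ ≈ 356 nm^2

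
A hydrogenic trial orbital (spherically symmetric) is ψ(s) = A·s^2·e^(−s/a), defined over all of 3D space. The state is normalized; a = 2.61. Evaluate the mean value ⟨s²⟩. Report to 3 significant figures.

⟨s^2⟩ ≈ 95.4

By definition ⟨s²⟩ = ∫ s^2 |ψ(s)|² 4πs² ds.
Using ∫₀^∞ sⁿ e^(−αs) ds = n!/αⁿ⁺¹, the ratio of the moment integral to the normalization integral gives ⟨s²⟩ = 14·a^2.
With a = 2.61, ⟨s^2⟩ = 95.37.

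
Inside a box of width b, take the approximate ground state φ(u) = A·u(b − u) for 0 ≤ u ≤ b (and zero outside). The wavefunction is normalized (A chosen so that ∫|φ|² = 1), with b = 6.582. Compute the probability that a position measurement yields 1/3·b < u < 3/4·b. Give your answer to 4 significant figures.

|φ|² is the probability density, so P = ∫_{1/3·b}^{3/4·b} |φ|² du.
Since A² = 1/(b^5/30), this is the region integral divided by the full normalization integral.
Substituting t = u/b, A² and the length scale cancel in the ratio: P = ∫_{1/3}^{3/4} t^2·(1 - t)^2 dt / ∫_{0}^{1} t^2·(1 - t)^2 dt.
An antiderivative of t^2·(1 - t)^2 is t^3·(6·t^2 - 15·t + 10)/30; evaluating from 1/3 to 3/4 gives ≈ 0.0228869, while the full integral is 1/30.
The result is P = 0.68661.

P ≈ 0.6866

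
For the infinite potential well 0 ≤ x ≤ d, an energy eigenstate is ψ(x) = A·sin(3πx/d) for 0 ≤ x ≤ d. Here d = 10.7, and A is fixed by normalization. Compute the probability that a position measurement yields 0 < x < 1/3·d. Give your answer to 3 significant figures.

The probability is P = ∫ |ψ|² dx over [0, 1/3·d].
With A² fixed by ∫|ψ|² = 1, i.e. A² = (d/2)^(−1), substitute and integrate.
Substituting u = x/d, A² and the length scale cancel in the ratio: P = ∫_{0}^{1/3} sin(3·π·u)^2 du / ∫_{0}^{1} sin(3·π·u)^2 du.
Using ∫ sin(3·π·u)^2 du = u/2 - sin(6·π·u)/(12·π), the numerator is 1/6 and the denominator is 1/2.
The result is P = 1/3.

P ≈ 0.333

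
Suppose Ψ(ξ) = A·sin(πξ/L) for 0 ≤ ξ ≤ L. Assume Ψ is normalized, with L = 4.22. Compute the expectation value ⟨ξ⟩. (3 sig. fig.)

By definition ⟨ξ⟩ = ∫ ξ |Ψ(ξ)|² dξ.
Since the A² factors cancel between numerator and denominator, ⟨ξ⟩ = L/2.
Putting L = 4.22 gives 2.110.

⟨ξ⟩ ≈ 2.11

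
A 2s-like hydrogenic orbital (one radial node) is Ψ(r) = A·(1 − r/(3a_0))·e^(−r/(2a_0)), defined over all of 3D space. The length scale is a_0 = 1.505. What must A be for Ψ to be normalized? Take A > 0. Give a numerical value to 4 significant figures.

Normalization requires ∫|Ψ|² 4πr² dr = 1, integrated from 0 to ∞.
In 3D with spherical symmetry the volume element is 4πr² dr.
The integral (without the A² prefactor) comes out to 8·π·a_0^3/3.
Hence A² = 1/[8·π·a_0^3/3].
Plugging in a_0 = 1.505 yields A = 0.18713.

A ≈ 0.1871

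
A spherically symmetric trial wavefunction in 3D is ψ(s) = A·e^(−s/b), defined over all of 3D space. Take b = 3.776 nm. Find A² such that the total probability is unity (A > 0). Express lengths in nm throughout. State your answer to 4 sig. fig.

We need A² ∫|f|² 4πs² ds = 1, taking the integral from 0 to ∞.
Using ∫₀^∞ sⁿ e^(−αs) ds = n!/αⁿ⁺¹, ∫|ψ|² 4πs² ds = A²·(π·b^3).
With b = 3.776: A² = 0.0059123 and A = 0.076891.

A^2 ≈ 0.005912 nm^(-3)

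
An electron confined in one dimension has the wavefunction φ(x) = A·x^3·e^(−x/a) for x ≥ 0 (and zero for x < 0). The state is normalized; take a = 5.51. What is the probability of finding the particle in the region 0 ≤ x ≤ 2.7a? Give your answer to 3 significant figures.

P ≈ 0.298

|φ|² is the probability density, so P = ∫_{0}^{2.7a} |φ|² dx.
Since A² = 1/(45·a^7/8), this is the region integral divided by the full normalization integral.
Substituting u = x/a, A² and the length scale cancel in the ratio: P = ∫_{0}^{2.7} u^6·e^(-2·u) du / ∫_{0}^{∞} u^6·e^(-2·u) du.
An antiderivative of u^6·e^(-2·u) is -(4·u^6 + 12·u^5 + 30·u^4 + 60·u^3 + 90·u^2 + 90·u + 45)·e^(-2·u)/8; evaluating from 0 to 2.7 gives ≈ 1.6781, while the full integral is 45/8.
The result is P = 0.2983.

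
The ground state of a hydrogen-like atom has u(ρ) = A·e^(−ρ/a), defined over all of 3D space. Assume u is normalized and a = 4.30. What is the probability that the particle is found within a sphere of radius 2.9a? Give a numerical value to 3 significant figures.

Integrate the radial probability density 4πρ²|u|² over ρ ≤ 2.9a.
A² is fixed by ∫₀^∞ 4πρ²|u|² dρ = 1, i.e. A² = (π·a^3)^(−1).
Let t = ρ/a; then A², 4π and the length scale all cancel, so P = ∫_{0}^{2.9} t^2·e^(-2·t) dt ÷ ∫_{0}^{∞} t^2·e^(-2·t) dt.
Using ∫ t^2·e^(-2·t) dt = -(2·t^2 + 2·t + 1)·e^(-2·t)/4, the numerator is 1/4 - 1181·e^(-29/5)/200 and the denominator is 1/4.
The region integral divided by the full integral gives P = 0.9285.

P ≈ 0.928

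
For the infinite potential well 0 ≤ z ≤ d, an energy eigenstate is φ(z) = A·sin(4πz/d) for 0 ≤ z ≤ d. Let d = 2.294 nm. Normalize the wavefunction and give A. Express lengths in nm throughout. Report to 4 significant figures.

Require ∫ |φ|² dz = 1 over the whole domain.
Using sin²θ = (1 − cos 2θ)/2, ∫|φ|² dz = A²·(d/2).
Setting this equal to 1 gives A² = 1/(d/2).
With d = 2.294: A² = 0.87184 and A = 0.93372.

A ≈ 0.9337 nm^(-1/2)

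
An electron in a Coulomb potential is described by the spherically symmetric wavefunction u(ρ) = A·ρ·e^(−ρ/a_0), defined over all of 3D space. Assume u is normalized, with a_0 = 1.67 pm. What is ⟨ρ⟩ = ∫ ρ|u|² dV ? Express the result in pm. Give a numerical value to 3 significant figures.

⟨ρ⟩ ≈ 4.18 pm

⟨ρ⟩ = ∫ ρ |u|² 4πρ² dρ over the full domain.
Using ∫₀^∞ ρⁿ e^(−αρ) dρ = n!/αⁿ⁺¹, evaluating both integrals, ⟨ρ⟩ = 5·a_0/2.
Putting a_0 = 1.67 gives 4.175.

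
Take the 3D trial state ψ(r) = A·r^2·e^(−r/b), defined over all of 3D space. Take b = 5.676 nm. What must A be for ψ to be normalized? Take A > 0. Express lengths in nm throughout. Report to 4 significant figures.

The normalization condition is ∫|ψ|² 4πr² dr = 1 from 0 to ∞.
∫|ψ|² 4πr² dr = A²·(45·π·b^7/2).
So A² = (45·π·b^7/2)^(−1).
Plugging in b = 5.676 yields A = 0.00027301.

A ≈ 0.0002730 nm^(-7/2)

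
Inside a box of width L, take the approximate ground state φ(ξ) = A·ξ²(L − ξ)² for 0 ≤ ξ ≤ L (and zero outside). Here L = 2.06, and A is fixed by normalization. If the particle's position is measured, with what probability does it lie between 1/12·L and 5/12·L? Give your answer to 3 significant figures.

P ≈ 0.302

The probability is P = ∫ |φ|² dξ over [1/12·L, 5/12·L].
With A² fixed by ∫|φ|² = 1, i.e. A² = (L^9/630)^(−1), substitute and integrate.
Let u = ξ/L; then A² and the length scale cancel, so P = ∫_{1/12}^{5/12} u^4·(1 - u)^4 du ÷ ∫_{0}^{1} u^4·(1 - u)^4 du.
An antiderivative of u^4·(1 - u)^4 is u^5·(70·u^4 - 315·u^3 + 540·u^2 - 420·u + 126)/630; evaluating from 1/12 to 5/12 gives ≈ 0.00047929, while the full integral is 1/630.
Evaluating gives P = 0.3019.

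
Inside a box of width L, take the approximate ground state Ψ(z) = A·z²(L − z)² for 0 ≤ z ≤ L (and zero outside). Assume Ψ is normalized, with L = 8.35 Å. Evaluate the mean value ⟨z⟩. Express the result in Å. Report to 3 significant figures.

⟨z⟩ = ∫ z |Ψ|² dz over the full domain.
Since the A² factors cancel between numerator and denominator, ⟨z⟩ = L/2.
Putting L = 8.35 gives 4.175.

⟨z⟩ ≈ 4.18 Å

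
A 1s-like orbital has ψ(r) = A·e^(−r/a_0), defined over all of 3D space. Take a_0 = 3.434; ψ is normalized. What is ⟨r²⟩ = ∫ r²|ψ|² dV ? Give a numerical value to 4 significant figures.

⟨r^2⟩ ≈ 35.38

⟨r²⟩ = ∫ r^2 |ψ|² 4πr² dr over the full domain.
Recall ∫₀^∞ r^m e^(−r/β) dr = m!·β^(m+1), the ratio of the moment integral to the normalization integral gives ⟨r²⟩ = 3·a_0^2.
Putting a_0 = 3.434 gives 35.377.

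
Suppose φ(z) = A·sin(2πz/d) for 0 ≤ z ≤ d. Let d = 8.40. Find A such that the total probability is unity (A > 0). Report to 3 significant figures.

We need A² ∫|f|² dz = 1, taking the integral from 0 to d.
Using sin²θ = (1 − cos 2θ)/2, with φ = A·sin(2πz/d), the integral evaluates to A²·[d/2].
Hence A² = 1/[d/2].
Substituting d = 8.40 gives A² = 0.2381, so A = 0.4880.

A ≈ 0.488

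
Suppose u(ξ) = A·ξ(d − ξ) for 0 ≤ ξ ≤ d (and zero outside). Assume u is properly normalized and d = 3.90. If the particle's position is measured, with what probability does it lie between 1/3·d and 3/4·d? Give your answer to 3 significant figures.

P ≈ 0.687

P = ∫_{1/3·d}^{3/4·d} |u(ξ)|² dξ.
The normalization integral ∫|u|²dξ over the whole domain equals d^5/30·A², and A² cancels in the ratio.
Let t = ξ/d; then A² and the length scale cancel, so P = ∫_{1/3}^{3/4} t^2·(1 - t)^2 dt ÷ ∫_{0}^{1} t^2·(1 - t)^2 dt.
An antiderivative of t^2·(1 - t)^2 is t^3·(6·t^2 - 15·t + 10)/30; evaluating from 1/3 to 3/4 gives ≈ 0.022887, while the full integral is 1/30.
Taking the ratio, P = 0.6866.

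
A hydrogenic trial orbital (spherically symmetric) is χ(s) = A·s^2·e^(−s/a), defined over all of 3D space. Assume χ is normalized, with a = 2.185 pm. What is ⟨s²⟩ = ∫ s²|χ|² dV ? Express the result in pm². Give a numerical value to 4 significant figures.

By definition ⟨s²⟩ = ∫ s^2 |χ(s)|² 4πs² ds.
With ∫₀^∞ s^8 e^(−αs) ds = 8!/α^9, since the A² factors cancel between numerator and denominator, ⟨s²⟩ = 14·a^2.
Putting a = 2.185 gives 66.839.

⟨s^2⟩ ≈ 66.84 pm^2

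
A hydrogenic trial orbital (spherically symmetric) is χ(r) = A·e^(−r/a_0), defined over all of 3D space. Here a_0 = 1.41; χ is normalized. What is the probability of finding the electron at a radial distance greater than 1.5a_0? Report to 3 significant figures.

P = ∫ |χ|² 4πr² dr over r > 1.5a_0.
The full normalization integral is A²·[π·a_0^3] = 1, fixing A².
In terms of u = r/a_0 (A², 4π and the length scale all cancel between numerator and denominator), P = [∫_{1.5}^{∞} u^2·e^(-2·u) du] / [∫_{0}^{∞} u^2·e^(-2·u) du].
Using ∫ u^2·e^(-2·u) du = -(2·u^2 + 2·u + 1)·e^(-2·u)/4, the numerator is 17·e^(-3)/8 and the denominator is 1/4.
The region integral divided by the full integral gives P = 0.4232.

P ≈ 0.423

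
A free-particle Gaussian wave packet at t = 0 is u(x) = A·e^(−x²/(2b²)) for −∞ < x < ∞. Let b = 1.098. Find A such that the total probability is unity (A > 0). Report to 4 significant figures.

A ≈ 0.7168

The normalization condition is ∫|u|² dx = 1 from −∞ to ∞.
With u = A·e^(−x²/(2b²)), the integral evaluates to A²·[√(π)·b].
Setting this equal to 1 gives A² = 1/(√(π)·b).
With b = 1.098: A² = 0.51383 and A = 0.71682.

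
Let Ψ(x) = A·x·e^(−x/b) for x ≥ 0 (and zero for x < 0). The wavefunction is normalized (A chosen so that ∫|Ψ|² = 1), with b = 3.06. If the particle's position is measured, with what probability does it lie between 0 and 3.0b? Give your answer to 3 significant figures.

The probability is P = ∫ |Ψ|² dx over [0, 3.0b].
The normalization integral ∫|Ψ|²dx over the whole domain equals b^3/4·A², and A² cancels in the ratio.
In terms of u = x/b (A² and the length scale cancel between numerator and denominator), P = [∫_{0}^{3.0} u^2·e^(-2·u) du] / [∫_{0}^{∞} u^2·e^(-2·u) du].
With ∫ u^2·e^(-2·u) du = -(2·u^2 + 2·u + 1)·e^(-2·u)/4 + C, the region integral is 1/4 - 25·e^(-6)/4 and the full one is 1/4.
Taking the ratio, P = 0.9380.

P ≈ 0.938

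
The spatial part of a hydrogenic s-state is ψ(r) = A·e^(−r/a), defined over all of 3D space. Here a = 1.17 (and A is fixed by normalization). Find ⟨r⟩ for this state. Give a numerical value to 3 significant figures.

⟨r⟩ ≈ 1.76

⟨r⟩ = ∫ r |ψ|² 4πr² dr over the full domain.
Evaluating both integrals, ⟨r⟩ = 3·a/2.
With a = 1.17, ⟨r⟩ = 1.755.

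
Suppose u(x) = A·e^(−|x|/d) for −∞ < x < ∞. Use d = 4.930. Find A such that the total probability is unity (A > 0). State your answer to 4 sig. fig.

Require ∫ |u|² dx = 1 over the whole domain.
∫|u|² dx = A²·(d).
Substituting d = 4.930 gives A² = 0.20284, so A = 0.45038.

A ≈ 0.4504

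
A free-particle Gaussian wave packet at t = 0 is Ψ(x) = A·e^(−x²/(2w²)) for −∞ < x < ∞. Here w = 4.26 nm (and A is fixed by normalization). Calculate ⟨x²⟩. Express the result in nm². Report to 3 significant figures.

⟨x^2⟩ ≈ 9.07 nm^2

The expectation value is the |Ψ|²-weighted average of x^2: ∫ x^2|Ψ|² dx.
With ∫_{−∞}^{∞} x^(2m) e^(−αx²) dx = (2m−1)!!·√π / (2^m α^(m+1/2)), since the A² factors cancel between numerator and denominator, ⟨x²⟩ = w^2/2.
With w = 4.26, ⟨x^2⟩ = 9.074.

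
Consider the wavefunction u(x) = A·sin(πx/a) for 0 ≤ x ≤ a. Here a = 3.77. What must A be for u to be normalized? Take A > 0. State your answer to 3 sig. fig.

Require ∫ |u|² dx = 1 over the whole domain.
With u = A·sin(πx/a), the integral evaluates to A²·[a/2].
Substituting a = 3.77 gives A² = 0.5305, so A = 0.7284.

A ≈ 0.728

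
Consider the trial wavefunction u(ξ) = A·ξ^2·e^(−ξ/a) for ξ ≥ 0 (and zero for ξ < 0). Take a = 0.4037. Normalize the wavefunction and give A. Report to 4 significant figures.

A ≈ 11.15

Normalization requires ∫|u|² dξ = 1, integrated from 0 to ∞.
Recall ∫₀^∞ ξ^m e^(−ξ/β) dξ = m!·β^(m+1), ∫|u|² dξ = A²·(3·a^5/4).
Hence A² = 1/[3·a^5/4].
With a = 0.4037: A² = 124.35 and A = 11.151.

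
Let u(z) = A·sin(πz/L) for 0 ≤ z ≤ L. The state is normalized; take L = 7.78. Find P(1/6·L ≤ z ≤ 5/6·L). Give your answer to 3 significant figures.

P ≈ 0.942

|u|² is the probability density, so P = ∫_{1/6·L}^{5/6·L} |u|² dz.
Since A² = 1/(L/2), this is the region integral divided by the full normalization integral.
In terms of t = z/L (A² and the length scale cancel between numerator and denominator), P = [∫_{1/6}^{5/6} sin(π·t)^2 dt] / [∫_{0}^{1} sin(π·t)^2 dt].
An antiderivative of sin(π·t)^2 is t/2 - sin(2·π·t)/(4·π); evaluating from 1/6 to 5/6 gives √(3)/(4·π) + 1/3, while the full integral is 1/2.
This works out to P = √(3)/(2·π) + 2/3.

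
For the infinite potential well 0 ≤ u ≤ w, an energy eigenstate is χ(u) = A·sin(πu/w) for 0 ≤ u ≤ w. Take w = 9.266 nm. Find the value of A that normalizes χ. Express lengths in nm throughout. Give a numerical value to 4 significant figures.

A ≈ 0.4646 nm^(-1/2)

Normalization requires ∫|χ|² du = 1, integrated from 0 to w.
With ∫₀^w sin²(nπu/w) du = w/2, ∫|χ|² du = A²·(w/2).
Plugging in w = 9.266 yields A = 0.46459.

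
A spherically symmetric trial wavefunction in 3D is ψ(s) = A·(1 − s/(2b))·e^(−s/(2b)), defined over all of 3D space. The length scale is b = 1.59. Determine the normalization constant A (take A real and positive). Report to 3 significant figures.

A ≈ 0.0995

Normalization requires ∫|ψ|² 4πs² ds = 1, integrated from 0 to ∞.
The angular integral contributes 4π, leaving ∫₀^∞ s²|ψ|² ds.
Recall ∫₀^∞ s^m e^(−s/β) ds = m!·β^(m+1), carrying out the integral gives A² · 8·π·b^3.
Hence A² = 1/[8·π·b^3].
With b = 1.59: A² = 0.009898 and A = 0.09949.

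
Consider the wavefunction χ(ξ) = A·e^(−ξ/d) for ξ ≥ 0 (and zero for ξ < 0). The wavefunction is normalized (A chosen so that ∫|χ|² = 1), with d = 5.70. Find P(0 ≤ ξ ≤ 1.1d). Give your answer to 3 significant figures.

P ≈ 0.889

|χ|² is the probability density, so P = ∫_{0}^{1.1d} |χ|² dξ.
With A² fixed by ∫|χ|² = 1, i.e. A² = (d/2)^(−1), substitute and integrate.
In terms of u = ξ/d (A² and the length scale cancel between numerator and denominator), P = [∫_{0}^{1.1} e^(-2·u) du] / [∫_{0}^{∞} e^(-2·u) du].
With ∫ e^(-2·u) du = -e^(-2·u)/2 + C, the region integral is 1/2 - e^(-11/5)/2 and the full one is 1/2.
Evaluating gives P = 0.8892.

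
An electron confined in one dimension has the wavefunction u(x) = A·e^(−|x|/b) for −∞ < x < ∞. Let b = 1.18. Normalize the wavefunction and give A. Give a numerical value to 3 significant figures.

We need A² ∫|f|² dx = 1, taking the integral from −∞ to ∞.
Using ∫₀^∞ xⁿ e^(−αx) dx = n!/αⁿ⁺¹, ∫|u|² dx = A²·(b).
Setting this equal to 1 gives A² = 1/(b).
With b = 1.18: A² = 0.8475 and A = 0.9206.

A ≈ 0.921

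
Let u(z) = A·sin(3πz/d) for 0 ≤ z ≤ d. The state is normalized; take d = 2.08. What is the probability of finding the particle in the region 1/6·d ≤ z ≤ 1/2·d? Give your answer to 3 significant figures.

P = ∫_{1/6·d}^{1/2·d} |u(z)|² dz.
Since A² = 1/(d/2), this is the region integral divided by the full normalization integral.
In terms of t = z/d (A² and the length scale cancel between numerator and denominator), P = [∫_{1/6}^{1/2} sin(3·π·t)^2 dt] / [∫_{0}^{1} sin(3·π·t)^2 dt].
With ∫ sin(3·π·t)^2 dt = t/2 - sin(6·π·t)/(12·π) + C, the region integral is 1/6 and the full one is 1/2.
Evaluating gives P = 1/3.

P ≈ 0.333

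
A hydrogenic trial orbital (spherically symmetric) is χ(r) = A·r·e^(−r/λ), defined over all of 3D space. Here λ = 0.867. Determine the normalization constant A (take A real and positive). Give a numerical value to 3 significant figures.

We need A² ∫|f|² 4πr² dr = 1, taking the integral from 0 to ∞.
Using ∫₀^∞ rⁿ e^(−αr) dr = n!/αⁿ⁺¹, the integral (without the A² prefactor) comes out to 3·π·λ^5.
So A² = (3·π·λ^5)^(−1).
Substituting λ = 0.867 gives A² = 0.2166, so A = 0.4654.

A ≈ 0.465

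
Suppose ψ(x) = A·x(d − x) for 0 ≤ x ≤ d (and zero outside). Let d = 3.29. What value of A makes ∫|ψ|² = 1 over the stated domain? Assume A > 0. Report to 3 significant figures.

A ≈ 0.279

Require ∫ |ψ|² dx = 1 over the whole domain.
Expanding the polynomial and integrating term by term, with ψ = A·x(d − x), the integral evaluates to A²·[d^5/30].
So A² = (d^5/30)^(−1).
Plugging in d = 3.29 yields A = 0.2790.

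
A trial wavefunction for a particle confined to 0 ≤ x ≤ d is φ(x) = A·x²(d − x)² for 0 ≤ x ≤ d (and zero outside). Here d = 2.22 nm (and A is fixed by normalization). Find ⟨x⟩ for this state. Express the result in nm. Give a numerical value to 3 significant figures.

⟨x⟩ ≈ 1.11 nm

⟨x⟩ = ∫ x |φ|² dx over the full domain.
Since the A² factors cancel between numerator and denominator, ⟨x⟩ = d/2.
With d = 2.22, ⟨x⟩ = 1.110.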